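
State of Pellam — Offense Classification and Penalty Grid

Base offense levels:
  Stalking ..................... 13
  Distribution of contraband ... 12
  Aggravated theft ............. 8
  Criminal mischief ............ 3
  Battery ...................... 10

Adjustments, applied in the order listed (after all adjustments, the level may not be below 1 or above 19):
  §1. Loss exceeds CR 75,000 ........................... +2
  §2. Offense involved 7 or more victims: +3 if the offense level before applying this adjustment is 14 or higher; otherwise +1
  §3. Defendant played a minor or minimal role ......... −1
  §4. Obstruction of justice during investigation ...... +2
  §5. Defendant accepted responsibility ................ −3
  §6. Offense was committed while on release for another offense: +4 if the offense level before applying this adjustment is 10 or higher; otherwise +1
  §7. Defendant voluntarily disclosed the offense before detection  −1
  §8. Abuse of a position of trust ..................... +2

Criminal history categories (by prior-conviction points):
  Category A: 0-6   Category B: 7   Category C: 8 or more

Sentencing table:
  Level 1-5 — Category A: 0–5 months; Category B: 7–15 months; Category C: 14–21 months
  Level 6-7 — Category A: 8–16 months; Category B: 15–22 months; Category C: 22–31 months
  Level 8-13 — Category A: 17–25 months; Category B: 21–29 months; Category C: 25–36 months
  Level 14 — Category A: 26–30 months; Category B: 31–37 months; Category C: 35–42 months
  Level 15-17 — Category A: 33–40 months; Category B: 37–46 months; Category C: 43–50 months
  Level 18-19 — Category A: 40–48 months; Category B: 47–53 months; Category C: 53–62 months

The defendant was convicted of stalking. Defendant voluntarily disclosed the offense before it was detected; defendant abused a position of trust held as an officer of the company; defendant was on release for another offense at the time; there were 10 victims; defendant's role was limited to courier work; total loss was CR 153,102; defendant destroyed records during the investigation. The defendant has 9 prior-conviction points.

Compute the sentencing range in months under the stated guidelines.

Base offense level for stalking: 13.
§1 applies: 13 + 2 = 15.
§2 applies (level before this adjustment is 15 ≥ 14, so +3): 15 + 3 = 18.
§3 applies: 18 − 1 = 17.
§4 applies: 17 + 2 = 19.
§6 applies (level before this adjustment is 19 ≥ 10, so +4): 19 + 4 = 23.
§7 applies: 23 − 1 = 22.
§8 applies: 22 + 2 = 24.
Level 24 exceeds the maximum of 19; capped at 19.
Final offense level: 19.
Criminal history: 9 prior points → Category C (8+).
Level 19 falls in the 18-19 band.
Grid: Level 18-19 × Category C = 53-62 months.

53-62 months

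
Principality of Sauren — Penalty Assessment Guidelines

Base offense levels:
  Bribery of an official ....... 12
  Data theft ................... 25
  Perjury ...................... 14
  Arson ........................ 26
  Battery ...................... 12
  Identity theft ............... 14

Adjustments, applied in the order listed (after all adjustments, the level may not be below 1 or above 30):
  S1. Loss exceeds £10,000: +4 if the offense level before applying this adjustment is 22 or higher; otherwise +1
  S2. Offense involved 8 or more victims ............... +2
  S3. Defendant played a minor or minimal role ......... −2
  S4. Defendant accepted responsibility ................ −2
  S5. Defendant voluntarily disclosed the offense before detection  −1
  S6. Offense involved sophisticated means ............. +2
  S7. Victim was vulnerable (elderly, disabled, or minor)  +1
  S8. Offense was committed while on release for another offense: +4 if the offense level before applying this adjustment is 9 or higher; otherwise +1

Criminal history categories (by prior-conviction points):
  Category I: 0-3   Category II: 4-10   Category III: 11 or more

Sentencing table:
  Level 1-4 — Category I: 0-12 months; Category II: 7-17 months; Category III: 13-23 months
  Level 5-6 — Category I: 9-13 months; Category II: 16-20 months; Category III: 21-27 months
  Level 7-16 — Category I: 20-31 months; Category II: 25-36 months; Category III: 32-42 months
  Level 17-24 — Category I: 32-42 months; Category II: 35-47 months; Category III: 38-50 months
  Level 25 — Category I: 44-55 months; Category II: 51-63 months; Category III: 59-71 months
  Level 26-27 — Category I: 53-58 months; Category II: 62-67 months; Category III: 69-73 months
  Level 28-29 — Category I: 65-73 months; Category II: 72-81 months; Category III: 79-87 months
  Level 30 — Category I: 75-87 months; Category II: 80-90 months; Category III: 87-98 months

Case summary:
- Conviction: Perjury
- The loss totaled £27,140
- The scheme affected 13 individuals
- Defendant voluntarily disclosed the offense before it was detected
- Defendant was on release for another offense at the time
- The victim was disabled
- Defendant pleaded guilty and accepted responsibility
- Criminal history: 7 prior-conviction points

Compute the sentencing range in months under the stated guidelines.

35-47 months

Base offense level for perjury: 14.
S1 applies (level before this adjustment is 14 < 22, so +1): 14 + 1 = 15.
S2 applies: 15 + 2 = 17.
S4 applies: 17 − 2 = 15.
S5 applies: 15 − 1 = 14.
S6 does not apply.
S7 applies: 14 + 1 = 15.
S8 applies (level before this adjustment is 15 ≥ 9, so +4): 15 + 4 = 19.
Final offense level: 19.
Criminal history: 7 prior points → Category II (4-10).
Level 19 falls in the 17-24 band.
Grid: Level 17-24 × Category II = 35-47 months.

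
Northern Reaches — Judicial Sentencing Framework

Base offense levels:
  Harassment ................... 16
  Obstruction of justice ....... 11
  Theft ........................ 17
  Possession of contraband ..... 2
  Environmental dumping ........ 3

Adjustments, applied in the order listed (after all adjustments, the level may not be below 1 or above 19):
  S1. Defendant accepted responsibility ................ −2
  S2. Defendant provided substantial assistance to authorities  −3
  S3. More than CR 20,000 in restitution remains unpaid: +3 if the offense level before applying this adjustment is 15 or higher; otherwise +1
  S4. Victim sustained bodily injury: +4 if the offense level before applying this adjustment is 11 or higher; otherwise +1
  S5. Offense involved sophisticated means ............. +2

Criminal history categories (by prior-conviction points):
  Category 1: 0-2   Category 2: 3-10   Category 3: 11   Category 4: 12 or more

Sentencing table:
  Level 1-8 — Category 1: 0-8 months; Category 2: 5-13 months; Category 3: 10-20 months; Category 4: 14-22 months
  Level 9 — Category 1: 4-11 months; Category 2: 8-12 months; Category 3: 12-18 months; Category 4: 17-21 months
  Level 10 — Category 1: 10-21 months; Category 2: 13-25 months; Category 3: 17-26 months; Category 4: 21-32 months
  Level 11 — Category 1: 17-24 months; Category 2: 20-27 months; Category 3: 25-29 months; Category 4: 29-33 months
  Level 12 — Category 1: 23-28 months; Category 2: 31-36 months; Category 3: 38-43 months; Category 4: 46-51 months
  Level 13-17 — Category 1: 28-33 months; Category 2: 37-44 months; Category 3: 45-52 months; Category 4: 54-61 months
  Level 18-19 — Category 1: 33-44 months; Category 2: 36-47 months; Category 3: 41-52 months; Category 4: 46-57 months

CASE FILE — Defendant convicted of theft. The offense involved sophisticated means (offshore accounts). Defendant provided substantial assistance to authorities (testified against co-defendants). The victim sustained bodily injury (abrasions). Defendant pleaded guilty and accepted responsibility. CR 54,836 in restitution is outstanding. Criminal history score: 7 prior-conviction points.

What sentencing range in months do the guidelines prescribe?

36-47 months

Base offense level for theft: 17.
S1 applies: 17 − 2 = 15.
S2 applies: 15 − 3 = 12.
S3 applies (level before this adjustment is 12 < 15, so +1): 12 + 1 = 13.
S4 applies (level before this adjustment is 13 ≥ 11, so +4): 13 + 4 = 17.
S5 applies: 17 + 2 = 19.
Final offense level: 19.
Criminal history: 7 prior points → Category 2 (3-10).
Level 19 falls in the 18-19 band.
Grid: Level 18-19 × Category 2 = 36-47 months.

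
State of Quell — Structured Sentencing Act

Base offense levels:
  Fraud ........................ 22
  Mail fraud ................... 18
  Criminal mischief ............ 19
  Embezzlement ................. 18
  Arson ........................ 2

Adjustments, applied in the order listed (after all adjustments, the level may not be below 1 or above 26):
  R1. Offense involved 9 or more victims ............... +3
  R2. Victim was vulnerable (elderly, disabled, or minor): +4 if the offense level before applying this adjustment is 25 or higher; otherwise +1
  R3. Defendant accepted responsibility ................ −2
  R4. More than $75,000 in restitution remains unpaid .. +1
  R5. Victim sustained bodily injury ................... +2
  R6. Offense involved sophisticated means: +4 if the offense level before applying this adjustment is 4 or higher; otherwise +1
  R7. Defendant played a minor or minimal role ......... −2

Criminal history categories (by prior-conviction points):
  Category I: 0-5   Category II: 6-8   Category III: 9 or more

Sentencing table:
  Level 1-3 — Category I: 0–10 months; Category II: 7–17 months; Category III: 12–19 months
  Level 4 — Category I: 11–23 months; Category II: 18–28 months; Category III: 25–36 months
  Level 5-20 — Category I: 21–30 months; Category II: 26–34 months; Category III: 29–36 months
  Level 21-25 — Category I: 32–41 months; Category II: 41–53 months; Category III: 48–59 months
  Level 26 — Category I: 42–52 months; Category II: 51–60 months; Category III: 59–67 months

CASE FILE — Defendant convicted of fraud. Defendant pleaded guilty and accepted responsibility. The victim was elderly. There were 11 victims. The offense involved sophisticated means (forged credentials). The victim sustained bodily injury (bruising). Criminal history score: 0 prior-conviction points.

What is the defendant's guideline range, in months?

Base offense level for fraud: 22.
R1 applies: 22 + 3 = 25.
R2 applies (level before this adjustment is 25 ≥ 25, so +4): 25 + 4 = 29.
R3 applies: 29 − 2 = 27.
R4 does not apply.
R5 applies: 27 + 2 = 29.
R6 applies (level before this adjustment is 29 ≥ 4, so +4): 29 + 4 = 33.
Level 33 exceeds the maximum of 26; capped at 26.
Final offense level: 26.
Criminal history: 0 prior points → Category I (0-5).
Level 26 falls in the 26 band.
Grid: Level 26 × Category I = 42-52 months.

42-52 months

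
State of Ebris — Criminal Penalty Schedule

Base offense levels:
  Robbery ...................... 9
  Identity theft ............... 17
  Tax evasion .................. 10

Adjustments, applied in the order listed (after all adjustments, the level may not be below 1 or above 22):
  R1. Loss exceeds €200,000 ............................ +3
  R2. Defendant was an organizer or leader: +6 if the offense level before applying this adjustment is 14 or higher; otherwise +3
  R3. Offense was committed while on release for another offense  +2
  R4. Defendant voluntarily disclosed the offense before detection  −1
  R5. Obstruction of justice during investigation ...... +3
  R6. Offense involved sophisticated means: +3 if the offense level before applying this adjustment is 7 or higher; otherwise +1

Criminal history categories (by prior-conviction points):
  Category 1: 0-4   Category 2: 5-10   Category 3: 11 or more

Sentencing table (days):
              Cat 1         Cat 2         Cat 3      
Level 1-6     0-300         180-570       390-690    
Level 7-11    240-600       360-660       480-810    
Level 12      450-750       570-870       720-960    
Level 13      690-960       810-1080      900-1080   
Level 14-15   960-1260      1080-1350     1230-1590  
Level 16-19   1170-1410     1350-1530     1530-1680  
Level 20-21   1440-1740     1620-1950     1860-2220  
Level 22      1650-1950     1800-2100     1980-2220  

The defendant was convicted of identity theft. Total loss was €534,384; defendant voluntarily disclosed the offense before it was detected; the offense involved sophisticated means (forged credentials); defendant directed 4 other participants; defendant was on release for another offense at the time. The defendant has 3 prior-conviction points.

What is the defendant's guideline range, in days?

1650-1950 days

Base offense level for identity theft: 17.
R1 applies: 17 + 3 = 20.
R2 applies (level before this adjustment is 20 ≥ 14, so +6): 20 + 6 = 26.
R3 applies: 26 + 2 = 28.
R4 applies: 28 − 1 = 27.
R5 does not apply.
R6 applies (level before this adjustment is 27 ≥ 7, so +3): 27 + 3 = 30.
Level 30 exceeds the maximum of 22; capped at 22.
Final offense level: 22.
Criminal history: 3 prior points → Category 1 (0-4).
Level 22 falls in the 22 band.
Grid: Level 22 × Category 1 = 1650-1950 days.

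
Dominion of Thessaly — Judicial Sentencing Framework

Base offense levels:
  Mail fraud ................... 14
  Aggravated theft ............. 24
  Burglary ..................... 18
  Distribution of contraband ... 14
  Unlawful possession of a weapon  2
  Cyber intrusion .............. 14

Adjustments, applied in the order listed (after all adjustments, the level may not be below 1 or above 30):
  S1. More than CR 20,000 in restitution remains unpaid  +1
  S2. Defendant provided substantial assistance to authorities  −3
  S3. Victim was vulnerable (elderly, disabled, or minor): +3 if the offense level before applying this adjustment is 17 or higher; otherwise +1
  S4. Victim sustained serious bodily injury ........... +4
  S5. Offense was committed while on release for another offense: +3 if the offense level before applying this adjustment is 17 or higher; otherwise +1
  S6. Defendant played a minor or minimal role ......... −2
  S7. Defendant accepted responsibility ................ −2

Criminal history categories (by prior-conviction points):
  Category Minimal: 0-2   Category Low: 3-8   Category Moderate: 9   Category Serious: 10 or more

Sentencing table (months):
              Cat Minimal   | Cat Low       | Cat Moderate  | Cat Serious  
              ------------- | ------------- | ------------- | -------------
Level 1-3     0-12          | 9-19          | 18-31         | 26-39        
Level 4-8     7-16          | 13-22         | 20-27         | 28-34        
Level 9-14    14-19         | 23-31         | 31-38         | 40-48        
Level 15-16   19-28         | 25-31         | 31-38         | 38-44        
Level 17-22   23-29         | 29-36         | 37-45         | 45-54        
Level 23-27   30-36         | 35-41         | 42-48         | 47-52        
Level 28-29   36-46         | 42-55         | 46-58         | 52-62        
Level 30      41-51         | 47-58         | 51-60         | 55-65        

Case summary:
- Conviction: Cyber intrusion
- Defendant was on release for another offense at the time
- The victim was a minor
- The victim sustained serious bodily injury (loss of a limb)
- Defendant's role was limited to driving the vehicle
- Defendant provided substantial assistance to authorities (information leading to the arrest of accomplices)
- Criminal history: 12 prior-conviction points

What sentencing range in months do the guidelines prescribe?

Base offense level for cyber intrusion: 14.
S1 does not apply.
S2 applies: 14 − 3 = 11.
S3 applies (level before this adjustment is 11 < 17, so +1): 11 + 1 = 12.
S4 applies: 12 + 4 = 16.
S5 applies (level before this adjustment is 16 < 17, so +1): 16 + 1 = 17.
S6 applies: 17 − 2 = 15.
Final offense level: 15.
Criminal history: 12 prior points → Category Serious (10+).
Level 15 falls in the 15-16 band.
Grid: Level 15-16 × Category Serious = 38-44 months.

38-44 months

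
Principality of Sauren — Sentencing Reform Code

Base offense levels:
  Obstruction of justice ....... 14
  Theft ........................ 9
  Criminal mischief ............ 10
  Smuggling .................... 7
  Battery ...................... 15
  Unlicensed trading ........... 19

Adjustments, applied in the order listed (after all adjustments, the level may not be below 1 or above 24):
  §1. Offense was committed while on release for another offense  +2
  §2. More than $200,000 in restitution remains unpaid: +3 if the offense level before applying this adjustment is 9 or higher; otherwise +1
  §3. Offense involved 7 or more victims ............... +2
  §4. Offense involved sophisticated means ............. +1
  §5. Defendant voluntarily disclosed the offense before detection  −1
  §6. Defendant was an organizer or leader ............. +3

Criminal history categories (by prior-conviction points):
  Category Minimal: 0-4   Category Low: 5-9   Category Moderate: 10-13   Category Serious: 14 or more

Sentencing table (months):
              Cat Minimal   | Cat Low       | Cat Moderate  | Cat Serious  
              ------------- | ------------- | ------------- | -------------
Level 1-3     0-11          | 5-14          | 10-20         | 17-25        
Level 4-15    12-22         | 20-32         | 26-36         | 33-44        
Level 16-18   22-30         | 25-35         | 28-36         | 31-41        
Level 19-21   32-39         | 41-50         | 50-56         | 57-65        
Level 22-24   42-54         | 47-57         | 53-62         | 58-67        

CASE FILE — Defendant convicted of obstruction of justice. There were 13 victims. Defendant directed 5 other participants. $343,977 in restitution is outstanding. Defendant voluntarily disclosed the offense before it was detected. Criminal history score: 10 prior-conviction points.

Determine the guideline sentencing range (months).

50-56 months

Base offense level for obstruction of justice: 14.
§1 does not apply.
§2 applies (level before this adjustment is 14 ≥ 9, so +3): 14 + 3 = 17.
§3 applies: 17 + 2 = 19.
§5 applies: 19 − 1 = 18.
§6 applies: 18 + 3 = 21.
Final offense level: 21.
Criminal history: 10 prior points → Category Moderate (10-13).
Level 21 falls in the 19-21 band.
Grid: Level 19-21 × Category Moderate = 50-56 months.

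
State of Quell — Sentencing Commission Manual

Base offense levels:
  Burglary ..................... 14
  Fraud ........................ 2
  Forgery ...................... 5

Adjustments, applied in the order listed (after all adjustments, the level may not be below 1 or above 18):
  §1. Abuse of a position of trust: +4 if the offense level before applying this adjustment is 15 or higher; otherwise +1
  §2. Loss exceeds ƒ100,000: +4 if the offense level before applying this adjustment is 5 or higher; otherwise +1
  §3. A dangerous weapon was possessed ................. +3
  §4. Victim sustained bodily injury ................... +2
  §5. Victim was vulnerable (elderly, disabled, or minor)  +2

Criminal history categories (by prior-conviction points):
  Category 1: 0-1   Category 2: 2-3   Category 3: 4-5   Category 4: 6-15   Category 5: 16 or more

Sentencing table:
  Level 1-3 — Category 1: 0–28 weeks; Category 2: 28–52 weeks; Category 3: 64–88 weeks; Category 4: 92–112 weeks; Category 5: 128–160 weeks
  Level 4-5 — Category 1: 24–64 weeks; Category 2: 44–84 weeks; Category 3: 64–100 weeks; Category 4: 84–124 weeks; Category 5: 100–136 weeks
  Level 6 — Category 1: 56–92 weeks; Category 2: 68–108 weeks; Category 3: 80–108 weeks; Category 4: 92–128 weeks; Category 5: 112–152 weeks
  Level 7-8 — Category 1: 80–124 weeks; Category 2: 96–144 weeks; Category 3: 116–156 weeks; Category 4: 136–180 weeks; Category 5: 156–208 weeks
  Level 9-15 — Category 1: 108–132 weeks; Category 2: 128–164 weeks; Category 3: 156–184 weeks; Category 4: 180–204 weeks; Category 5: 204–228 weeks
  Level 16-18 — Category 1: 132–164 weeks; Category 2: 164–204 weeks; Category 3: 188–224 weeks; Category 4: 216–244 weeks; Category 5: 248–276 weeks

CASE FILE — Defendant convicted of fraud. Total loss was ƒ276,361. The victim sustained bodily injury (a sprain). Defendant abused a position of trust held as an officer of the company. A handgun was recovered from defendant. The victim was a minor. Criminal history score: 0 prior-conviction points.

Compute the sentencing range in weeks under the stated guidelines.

108-132 weeks

Base offense level for fraud: 2.
§1 applies (level before this adjustment is 2 < 15, so +1): 2 + 1 = 3.
§2 applies (level before this adjustment is 3 < 5, so +1): 3 + 1 = 4.
§3 applies: 4 + 3 = 7.
§4 applies: 7 + 2 = 9.
§5 applies: 9 + 2 = 11.
Final offense level: 11.
Criminal history: 0 prior points → Category 1 (0-1).
Level 11 falls in the 9-15 band.
Grid: Level 9-15 × Category 1 = 108-132 weeks.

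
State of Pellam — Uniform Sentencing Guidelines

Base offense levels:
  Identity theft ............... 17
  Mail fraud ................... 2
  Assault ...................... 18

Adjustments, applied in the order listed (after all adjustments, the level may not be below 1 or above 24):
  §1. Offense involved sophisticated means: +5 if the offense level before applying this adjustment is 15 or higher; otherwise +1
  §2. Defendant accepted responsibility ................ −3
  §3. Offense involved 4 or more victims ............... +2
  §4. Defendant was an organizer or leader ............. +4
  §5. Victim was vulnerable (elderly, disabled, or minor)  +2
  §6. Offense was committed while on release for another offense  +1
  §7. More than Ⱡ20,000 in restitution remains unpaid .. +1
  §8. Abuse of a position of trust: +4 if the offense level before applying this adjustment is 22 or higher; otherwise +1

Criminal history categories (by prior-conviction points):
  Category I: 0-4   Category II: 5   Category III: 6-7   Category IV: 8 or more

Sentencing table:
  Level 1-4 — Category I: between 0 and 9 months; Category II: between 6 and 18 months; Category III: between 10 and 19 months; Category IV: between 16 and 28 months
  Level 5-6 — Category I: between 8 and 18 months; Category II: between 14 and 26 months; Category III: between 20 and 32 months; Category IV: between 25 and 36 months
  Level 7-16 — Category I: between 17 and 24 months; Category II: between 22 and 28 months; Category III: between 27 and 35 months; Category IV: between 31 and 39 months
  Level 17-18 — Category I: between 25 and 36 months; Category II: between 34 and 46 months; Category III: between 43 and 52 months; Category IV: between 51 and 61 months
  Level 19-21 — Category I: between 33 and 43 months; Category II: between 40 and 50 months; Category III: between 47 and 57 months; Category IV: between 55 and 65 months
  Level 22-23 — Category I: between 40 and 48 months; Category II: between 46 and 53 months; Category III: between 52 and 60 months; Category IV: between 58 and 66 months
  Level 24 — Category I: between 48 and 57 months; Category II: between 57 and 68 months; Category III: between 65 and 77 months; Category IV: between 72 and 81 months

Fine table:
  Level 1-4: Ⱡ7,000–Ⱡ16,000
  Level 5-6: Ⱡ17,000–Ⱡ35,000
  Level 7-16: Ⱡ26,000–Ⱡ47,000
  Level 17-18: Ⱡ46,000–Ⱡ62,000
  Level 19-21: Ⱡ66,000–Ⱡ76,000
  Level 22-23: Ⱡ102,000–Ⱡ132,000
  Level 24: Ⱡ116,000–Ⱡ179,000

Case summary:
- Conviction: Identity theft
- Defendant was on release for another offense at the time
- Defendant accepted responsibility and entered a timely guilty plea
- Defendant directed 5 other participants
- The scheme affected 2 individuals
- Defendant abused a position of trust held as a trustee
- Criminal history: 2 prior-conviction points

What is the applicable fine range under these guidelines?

Base offense level for identity theft: 17.
§2 applies: 17 − 3 = 14.
§4 applies: 14 + 4 = 18.
§6 applies: 18 + 1 = 19.
§7 does not apply.
§8 applies (level before this adjustment is 19 < 22, so +1): 19 + 1 = 20.
Final offense level: 20.
Level 20 falls in the 19-21 band.
Fine table: Level 19-21 → Ⱡ66,000–Ⱡ76,000.

Ⱡ66,000–Ⱡ76,000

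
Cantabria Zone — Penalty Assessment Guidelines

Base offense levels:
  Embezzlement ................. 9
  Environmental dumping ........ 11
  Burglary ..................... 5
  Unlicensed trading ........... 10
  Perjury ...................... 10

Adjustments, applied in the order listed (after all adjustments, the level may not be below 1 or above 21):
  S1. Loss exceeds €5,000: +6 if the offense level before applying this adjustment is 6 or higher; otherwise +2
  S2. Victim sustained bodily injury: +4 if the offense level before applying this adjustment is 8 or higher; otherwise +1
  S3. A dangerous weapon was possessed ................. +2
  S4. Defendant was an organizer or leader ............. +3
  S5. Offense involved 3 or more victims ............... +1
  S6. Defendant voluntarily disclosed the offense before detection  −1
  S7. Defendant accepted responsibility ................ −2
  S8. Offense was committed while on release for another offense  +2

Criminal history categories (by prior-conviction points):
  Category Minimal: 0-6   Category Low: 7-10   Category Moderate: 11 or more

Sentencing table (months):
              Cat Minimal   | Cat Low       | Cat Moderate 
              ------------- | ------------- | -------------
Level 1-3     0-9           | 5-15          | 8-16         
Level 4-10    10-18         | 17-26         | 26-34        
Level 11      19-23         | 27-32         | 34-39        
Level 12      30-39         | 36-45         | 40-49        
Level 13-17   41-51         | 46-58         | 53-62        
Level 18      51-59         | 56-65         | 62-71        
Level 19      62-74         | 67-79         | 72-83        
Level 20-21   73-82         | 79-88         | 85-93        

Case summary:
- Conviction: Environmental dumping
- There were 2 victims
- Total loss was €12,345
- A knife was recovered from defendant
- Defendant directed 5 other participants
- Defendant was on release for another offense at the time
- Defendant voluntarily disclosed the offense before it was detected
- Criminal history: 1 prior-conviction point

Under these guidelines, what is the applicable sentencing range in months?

73-82 months

Base offense level for environmental dumping: 11.
S1 applies (level before this adjustment is 11 ≥ 6, so +6): 11 + 6 = 17.
S3 applies: 17 + 2 = 19.
S4 applies: 19 + 3 = 22.
S6 applies: 22 − 1 = 21.
S7 does not apply.
S8 applies: 21 + 2 = 23.
Level 23 exceeds the maximum of 21; capped at 21.
Final offense level: 21.
Criminal history: 1 prior point → Category Minimal (0-6).
Level 21 falls in the 20-21 band.
Grid: Level 20-21 × Category Minimal = 73-82 months.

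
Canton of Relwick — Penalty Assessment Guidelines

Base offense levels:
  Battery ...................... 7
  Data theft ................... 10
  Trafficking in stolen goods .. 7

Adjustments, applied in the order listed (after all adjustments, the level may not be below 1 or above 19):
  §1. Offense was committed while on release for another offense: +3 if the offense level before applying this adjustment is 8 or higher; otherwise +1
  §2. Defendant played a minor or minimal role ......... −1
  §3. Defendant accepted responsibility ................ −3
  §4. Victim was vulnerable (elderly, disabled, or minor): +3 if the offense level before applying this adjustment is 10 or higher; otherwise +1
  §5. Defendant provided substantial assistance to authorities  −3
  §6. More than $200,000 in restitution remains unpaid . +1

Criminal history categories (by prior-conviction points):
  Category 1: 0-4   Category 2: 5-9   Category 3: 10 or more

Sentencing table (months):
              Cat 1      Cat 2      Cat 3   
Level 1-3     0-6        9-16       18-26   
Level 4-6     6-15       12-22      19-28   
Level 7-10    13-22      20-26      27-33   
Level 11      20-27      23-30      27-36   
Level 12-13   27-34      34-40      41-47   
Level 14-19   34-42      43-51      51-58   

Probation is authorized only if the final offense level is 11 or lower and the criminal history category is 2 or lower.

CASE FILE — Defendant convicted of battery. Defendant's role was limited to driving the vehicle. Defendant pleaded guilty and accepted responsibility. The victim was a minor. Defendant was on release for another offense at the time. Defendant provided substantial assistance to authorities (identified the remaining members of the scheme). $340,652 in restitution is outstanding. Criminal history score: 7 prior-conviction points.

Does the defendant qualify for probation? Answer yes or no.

Base offense level for battery: 7.
§1 applies (level before this adjustment is 7 < 8, so +1): 7 + 1 = 8.
§2 applies: 8 − 1 = 7.
§3 applies: 7 − 3 = 4.
§4 applies (level before this adjustment is 4 < 10, so +1): 4 + 1 = 5.
§5 applies: 5 − 3 = 2.
§6 applies: 2 + 1 = 3.
Final offense level: 3.
Criminal history: 7 prior points → Category 2 (5-9).
Level 3 falls in the 1-3 band.
Grid: Level 1-3 × Category 2 = 9-16 months.
Probation check: level 3 ≤ 11 and category 2 ≤ 2 → eligible.

Yes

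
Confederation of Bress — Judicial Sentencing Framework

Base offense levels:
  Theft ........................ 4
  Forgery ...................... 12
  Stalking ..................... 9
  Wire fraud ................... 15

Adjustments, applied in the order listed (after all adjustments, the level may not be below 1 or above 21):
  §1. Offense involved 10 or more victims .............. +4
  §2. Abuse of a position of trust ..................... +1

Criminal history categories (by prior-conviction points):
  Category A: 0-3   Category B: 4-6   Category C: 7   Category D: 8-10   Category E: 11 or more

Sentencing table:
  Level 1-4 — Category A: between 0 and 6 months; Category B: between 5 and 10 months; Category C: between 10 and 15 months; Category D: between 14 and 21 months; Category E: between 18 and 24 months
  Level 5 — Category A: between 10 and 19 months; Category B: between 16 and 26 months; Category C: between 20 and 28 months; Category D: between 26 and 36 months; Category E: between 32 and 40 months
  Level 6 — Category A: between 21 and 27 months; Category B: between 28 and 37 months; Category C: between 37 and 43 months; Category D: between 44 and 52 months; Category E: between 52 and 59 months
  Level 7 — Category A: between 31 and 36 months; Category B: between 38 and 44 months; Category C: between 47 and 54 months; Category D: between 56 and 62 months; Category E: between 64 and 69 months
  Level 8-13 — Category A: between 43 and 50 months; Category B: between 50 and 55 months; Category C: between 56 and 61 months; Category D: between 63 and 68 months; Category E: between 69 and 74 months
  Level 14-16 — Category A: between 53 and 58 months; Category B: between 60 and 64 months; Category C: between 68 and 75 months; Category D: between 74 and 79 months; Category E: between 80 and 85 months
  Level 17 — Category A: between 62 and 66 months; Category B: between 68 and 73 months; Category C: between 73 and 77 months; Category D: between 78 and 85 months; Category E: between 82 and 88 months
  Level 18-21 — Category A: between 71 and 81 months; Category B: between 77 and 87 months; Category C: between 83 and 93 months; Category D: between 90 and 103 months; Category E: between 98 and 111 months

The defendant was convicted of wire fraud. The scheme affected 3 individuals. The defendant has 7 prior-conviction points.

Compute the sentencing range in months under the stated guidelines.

Base offense level for wire fraud: 15.
Final offense level: 15.
Criminal history: 7 prior points → Category C (7).
Level 15 falls in the 14-16 band.
Grid: Level 14-16 × Category C = 68-75 months.

68-75 months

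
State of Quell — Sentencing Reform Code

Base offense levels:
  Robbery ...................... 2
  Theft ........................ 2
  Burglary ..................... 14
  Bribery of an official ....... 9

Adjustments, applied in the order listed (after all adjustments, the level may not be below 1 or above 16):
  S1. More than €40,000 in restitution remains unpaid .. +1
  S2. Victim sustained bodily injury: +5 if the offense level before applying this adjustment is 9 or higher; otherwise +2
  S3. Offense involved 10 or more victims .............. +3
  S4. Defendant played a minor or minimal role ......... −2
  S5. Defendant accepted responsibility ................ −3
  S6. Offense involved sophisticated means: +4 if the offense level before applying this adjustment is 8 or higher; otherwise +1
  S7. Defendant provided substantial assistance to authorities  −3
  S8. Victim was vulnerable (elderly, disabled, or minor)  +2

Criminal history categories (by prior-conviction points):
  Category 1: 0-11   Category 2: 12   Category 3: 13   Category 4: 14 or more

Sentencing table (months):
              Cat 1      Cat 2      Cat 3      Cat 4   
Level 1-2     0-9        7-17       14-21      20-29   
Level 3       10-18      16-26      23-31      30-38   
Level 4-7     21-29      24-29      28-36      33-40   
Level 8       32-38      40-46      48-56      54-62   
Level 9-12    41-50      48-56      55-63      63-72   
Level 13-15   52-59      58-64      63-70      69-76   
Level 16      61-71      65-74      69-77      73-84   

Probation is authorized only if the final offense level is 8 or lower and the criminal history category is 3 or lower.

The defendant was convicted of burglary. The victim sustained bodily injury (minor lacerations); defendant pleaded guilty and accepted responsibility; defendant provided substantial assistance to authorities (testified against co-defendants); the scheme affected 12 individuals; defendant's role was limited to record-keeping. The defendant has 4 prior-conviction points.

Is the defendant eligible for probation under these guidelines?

Base offense level for burglary: 14.
S1 does not apply.
S2 applies (level before this adjustment is 14 ≥ 9, so +5): 14 + 5 = 19.
S3 applies: 19 + 3 = 22.
S4 applies: 22 − 2 = 20.
S5 applies: 20 − 3 = 17.
S7 applies: 17 − 3 = 14.
S8 does not apply.
Final offense level: 14.
Criminal history: 4 prior points → Category 1 (0-11).
Level 14 falls in the 13-15 band.
Grid: Level 13-15 × Category 1 = 52-59 months.
Probation check: level 14 > 8 and category 1 ≤ 3 → not eligible.

No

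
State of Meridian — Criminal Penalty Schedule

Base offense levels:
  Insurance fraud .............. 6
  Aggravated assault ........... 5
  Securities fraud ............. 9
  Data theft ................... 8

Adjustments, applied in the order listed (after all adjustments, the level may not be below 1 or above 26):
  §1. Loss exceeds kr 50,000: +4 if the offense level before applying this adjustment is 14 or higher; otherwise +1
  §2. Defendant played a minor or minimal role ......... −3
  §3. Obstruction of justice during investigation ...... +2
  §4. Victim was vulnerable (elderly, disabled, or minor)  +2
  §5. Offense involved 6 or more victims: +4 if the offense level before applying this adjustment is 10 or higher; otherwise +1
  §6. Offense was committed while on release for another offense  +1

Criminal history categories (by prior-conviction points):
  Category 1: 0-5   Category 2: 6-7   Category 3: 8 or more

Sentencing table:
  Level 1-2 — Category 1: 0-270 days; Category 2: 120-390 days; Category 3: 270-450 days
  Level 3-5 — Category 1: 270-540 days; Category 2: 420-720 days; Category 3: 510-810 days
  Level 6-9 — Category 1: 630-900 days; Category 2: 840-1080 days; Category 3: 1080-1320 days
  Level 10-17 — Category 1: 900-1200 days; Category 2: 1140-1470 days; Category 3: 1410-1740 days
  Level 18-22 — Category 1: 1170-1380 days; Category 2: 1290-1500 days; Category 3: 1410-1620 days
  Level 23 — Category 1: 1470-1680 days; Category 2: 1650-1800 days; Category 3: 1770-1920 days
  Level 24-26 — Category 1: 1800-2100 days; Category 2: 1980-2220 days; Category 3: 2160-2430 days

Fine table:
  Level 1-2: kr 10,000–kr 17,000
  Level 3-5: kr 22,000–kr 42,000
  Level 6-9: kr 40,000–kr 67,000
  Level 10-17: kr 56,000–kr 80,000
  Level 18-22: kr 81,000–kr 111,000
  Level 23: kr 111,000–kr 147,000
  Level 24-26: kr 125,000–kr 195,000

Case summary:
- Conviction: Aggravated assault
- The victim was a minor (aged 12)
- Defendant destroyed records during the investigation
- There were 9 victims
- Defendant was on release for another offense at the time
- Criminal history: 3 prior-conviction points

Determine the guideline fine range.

kr 56,000–kr 80,000

Base offense level for aggravated assault: 5.
§2 does not apply.
§3 applies: 5 + 2 = 7.
§4 applies: 7 + 2 = 9.
§5 applies (level before this adjustment is 9 < 10, so +1): 9 + 1 = 10.
§6 applies: 10 + 1 = 11.
Final offense level: 11.
Level 11 falls in the 10-17 band.
Fine table: Level 10-17 → kr 56,000–kr 80,000.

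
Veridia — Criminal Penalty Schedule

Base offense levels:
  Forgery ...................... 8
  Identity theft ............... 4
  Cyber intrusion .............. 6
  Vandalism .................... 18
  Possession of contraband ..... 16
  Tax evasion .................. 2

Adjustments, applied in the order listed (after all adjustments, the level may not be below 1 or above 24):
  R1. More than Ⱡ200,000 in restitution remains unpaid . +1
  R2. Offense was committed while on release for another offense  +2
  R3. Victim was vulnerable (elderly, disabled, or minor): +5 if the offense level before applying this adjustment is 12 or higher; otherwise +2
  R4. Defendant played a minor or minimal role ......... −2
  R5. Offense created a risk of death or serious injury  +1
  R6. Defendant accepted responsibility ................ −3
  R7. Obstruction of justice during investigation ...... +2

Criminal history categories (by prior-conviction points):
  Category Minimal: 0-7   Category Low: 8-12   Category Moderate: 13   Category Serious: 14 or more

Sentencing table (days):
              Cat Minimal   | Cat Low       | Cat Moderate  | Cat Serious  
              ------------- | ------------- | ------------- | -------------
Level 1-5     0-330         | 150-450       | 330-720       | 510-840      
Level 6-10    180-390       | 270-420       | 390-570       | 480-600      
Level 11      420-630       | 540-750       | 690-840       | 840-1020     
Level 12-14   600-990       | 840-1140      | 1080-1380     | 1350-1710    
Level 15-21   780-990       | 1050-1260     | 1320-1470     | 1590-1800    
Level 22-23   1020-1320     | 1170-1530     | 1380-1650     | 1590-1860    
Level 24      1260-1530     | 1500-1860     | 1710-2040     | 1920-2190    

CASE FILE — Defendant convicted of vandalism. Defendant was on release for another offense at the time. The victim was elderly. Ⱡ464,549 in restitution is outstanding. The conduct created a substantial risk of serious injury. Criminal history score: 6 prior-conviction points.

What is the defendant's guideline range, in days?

Base offense level for vandalism: 18.
R1 applies: 18 + 1 = 19.
R2 applies: 19 + 2 = 21.
R3 applies (level before this adjustment is 21 ≥ 12, so +5): 21 + 5 = 26.
R5 applies: 26 + 1 = 27.
R6 does not apply.
R7 does not apply.
Level 27 exceeds the maximum of 24; capped at 24.
Final offense level: 24.
Criminal history: 6 prior points → Category Minimal (0-7).
Level 24 falls in the 24 band.
Grid: Level 24 × Category Minimal = 1260-1530 days.

1260-1530 days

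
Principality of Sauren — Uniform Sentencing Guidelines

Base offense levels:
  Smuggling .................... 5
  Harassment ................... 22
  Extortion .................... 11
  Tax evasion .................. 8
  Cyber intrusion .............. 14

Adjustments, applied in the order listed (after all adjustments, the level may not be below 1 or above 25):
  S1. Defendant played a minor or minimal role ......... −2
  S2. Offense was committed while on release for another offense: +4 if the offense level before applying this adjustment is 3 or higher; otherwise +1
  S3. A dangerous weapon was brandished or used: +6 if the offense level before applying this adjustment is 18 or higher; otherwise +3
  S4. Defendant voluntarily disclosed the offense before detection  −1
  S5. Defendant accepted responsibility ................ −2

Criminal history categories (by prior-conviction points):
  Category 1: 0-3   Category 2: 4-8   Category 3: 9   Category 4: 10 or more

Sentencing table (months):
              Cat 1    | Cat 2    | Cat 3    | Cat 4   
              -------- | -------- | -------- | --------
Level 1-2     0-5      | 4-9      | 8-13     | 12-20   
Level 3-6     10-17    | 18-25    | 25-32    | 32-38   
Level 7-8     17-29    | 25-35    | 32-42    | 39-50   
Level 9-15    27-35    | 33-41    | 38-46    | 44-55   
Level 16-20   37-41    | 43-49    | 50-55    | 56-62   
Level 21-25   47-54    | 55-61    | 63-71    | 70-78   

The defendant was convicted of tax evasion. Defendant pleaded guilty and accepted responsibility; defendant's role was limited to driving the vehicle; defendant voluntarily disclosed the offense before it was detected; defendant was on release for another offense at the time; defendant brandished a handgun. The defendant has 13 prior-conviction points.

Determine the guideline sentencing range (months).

44-55 months

Base offense level for tax evasion: 8.
S1 applies: 8 − 2 = 6.
S2 applies (level before this adjustment is 6 ≥ 3, so +4): 6 + 4 = 10.
S3 applies (level before this adjustment is 10 < 18, so +3): 10 + 3 = 13.
S4 applies: 13 − 1 = 12.
S5 applies: 12 − 2 = 10.
Final offense level: 10.
Criminal history: 13 prior points → Category 4 (10+).
Level 10 falls in the 9-15 band.
Grid: Level 9-15 × Category 4 = 44-55 months.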